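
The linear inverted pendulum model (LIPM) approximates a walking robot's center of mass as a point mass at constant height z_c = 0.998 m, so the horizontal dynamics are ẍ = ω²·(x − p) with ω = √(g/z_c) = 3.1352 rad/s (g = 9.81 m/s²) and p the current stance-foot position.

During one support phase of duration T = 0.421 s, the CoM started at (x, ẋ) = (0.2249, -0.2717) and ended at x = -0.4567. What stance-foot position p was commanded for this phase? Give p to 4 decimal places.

p = 0.7532

ωT = 3.1352·0.421 = 1.319919; cosh(ωT) = 2.005138, sinh(ωT) = 1.737981
x(T) = p + (x₀−p)·cosh(ωT) + (ẋ₀/ω)·sinh(ωT) ⇒ p·(1 − cosh) = x(T) − x₀·cosh − (ẋ₀/ω)·sinh
numerator   = -0.4567 − (0.2249)·2.005138 − (-0.2717/3.1352)·1.737981 = -0.757040
denominator = 1 − 2.005138 = -1.005138
p = -0.757040 / -1.005138 = 0.7532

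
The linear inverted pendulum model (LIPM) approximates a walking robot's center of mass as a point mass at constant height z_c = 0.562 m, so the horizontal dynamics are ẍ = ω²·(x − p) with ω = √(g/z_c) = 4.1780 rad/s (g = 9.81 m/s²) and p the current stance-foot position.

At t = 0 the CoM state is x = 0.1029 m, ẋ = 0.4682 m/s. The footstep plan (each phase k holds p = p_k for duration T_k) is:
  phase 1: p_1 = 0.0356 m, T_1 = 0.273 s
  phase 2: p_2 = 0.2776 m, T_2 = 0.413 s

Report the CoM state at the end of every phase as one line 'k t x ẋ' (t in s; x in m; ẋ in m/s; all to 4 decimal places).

phase 1: p=0.0356, T=0.273, ωT=1.140594, cosh=1.724128, sinh=1.404499; start (x,ẋ)=(0.102900, 0.468200) → end (x,ẋ)=(0.309026, 1.202153)
phase 2: p=0.2776, T=0.413, ωT=1.725514, cosh=2.896744, sinh=2.718663; start (x,ẋ)=(0.309026, 1.202153) → end (x,ẋ)=(1.150886, 3.839287)

1 0.2730 0.3090 1.2022
2 0.6860 1.1509 3.8393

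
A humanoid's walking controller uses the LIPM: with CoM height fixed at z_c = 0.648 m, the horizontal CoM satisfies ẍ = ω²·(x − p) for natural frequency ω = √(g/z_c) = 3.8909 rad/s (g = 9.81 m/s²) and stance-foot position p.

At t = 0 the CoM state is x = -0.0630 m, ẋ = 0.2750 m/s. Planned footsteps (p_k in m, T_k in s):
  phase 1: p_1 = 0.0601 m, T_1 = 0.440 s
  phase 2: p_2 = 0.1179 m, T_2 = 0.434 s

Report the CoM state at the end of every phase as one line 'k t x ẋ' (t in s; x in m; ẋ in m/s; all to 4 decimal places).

phase 1: p=0.0601, T=0.440, ωT=1.711996, cosh=2.860257, sinh=2.679752; start (x,ẋ)=(-0.063000, 0.275000) → end (x,ẋ)=(-0.102599, -0.496949)
phase 2: p=0.1179, T=0.434, ωT=1.688651, cosh=2.798471, sinh=2.613702; start (x,ẋ)=(-0.102599, -0.496949) → end (x,ẋ)=(-0.832984, -3.633095)

1 0.4400 -0.1026 -0.4969
2 0.8740 -0.8330 -3.6331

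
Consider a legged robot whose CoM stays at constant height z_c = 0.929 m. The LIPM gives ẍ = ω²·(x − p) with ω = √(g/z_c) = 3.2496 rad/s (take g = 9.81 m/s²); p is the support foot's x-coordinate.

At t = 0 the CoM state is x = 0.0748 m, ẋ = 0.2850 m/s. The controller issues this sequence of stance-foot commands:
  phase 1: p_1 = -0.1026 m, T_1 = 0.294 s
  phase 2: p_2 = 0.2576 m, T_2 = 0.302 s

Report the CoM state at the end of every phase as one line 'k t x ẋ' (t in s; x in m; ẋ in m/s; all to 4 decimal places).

phase 1: p=-0.1026, T=0.294, ωT=0.955382, cosh=1.492165, sinh=1.107500; start (x,ẋ)=(0.074800, 0.285000) → end (x,ẋ)=(0.259241, 1.063717)
phase 2: p=0.2576, T=0.302, ωT=0.981379, cosh=1.521464, sinh=1.146670; start (x,ẋ)=(0.259241, 1.063717) → end (x,ẋ)=(0.635446, 1.624523)

1 0.2940 0.2592 1.0637
2 0.5960 0.6354 1.6245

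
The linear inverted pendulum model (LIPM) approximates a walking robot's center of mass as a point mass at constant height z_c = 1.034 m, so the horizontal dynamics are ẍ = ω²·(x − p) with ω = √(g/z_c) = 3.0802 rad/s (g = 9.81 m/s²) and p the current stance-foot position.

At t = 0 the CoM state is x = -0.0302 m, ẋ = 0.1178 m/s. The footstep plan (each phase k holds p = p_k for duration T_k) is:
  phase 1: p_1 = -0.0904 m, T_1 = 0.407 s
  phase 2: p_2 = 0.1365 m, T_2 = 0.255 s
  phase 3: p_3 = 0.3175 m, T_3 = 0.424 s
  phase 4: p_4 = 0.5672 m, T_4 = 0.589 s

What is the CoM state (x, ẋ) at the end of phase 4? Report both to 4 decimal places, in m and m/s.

x = 0.6549, ẋ = 0.4336

phase 1: p=-0.0904, T=0.407, ωT=1.253641, cosh=1.894270, sinh=1.608806; start (x,ẋ)=(-0.030200, 0.117800) → end (x,ẋ)=(0.085163, 0.521463)
phase 2: p=0.1365, T=0.255, ωT=0.785451, cosh=1.324655, sinh=0.868741; start (x,ẋ)=(0.085163, 0.521463) → end (x,ẋ)=(0.215569, 0.553385)
phase 3: p=0.3175, T=0.424, ωT=1.306005, cosh=1.981148, sinh=1.710248; start (x,ẋ)=(0.215569, 0.553385) → end (x,ẋ)=(0.422821, 0.559376)
phase 4: p=0.5672, T=0.589, ωT=1.814238, cosh=3.149680, sinh=2.986718; start (x,ẋ)=(0.422821, 0.559376) → end (x,ẋ)=(0.654852, 0.433615)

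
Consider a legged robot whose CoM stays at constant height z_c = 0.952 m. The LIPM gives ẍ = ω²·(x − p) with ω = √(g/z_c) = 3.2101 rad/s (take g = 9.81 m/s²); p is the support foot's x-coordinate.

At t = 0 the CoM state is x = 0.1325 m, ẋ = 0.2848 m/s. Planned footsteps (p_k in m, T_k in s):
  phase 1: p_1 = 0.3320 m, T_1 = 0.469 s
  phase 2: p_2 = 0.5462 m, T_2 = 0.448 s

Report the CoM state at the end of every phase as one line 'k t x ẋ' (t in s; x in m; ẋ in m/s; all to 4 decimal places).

1 0.4690 0.0504 -0.6987
2 0.9170 -0.9896 -4.7181

phase 1: p=0.3320, T=0.469, ωT=1.505537, cosh=2.364235, sinh=2.142337; start (x,ẋ)=(0.132500, 0.284800) → end (x,ẋ)=(0.050403, -0.698651)
phase 2: p=0.5462, T=0.448, ωT=1.438125, cosh=2.225081, sinh=1.987708; start (x,ẋ)=(0.050403, -0.698651) → end (x,ẋ)=(-0.989595, -4.718105)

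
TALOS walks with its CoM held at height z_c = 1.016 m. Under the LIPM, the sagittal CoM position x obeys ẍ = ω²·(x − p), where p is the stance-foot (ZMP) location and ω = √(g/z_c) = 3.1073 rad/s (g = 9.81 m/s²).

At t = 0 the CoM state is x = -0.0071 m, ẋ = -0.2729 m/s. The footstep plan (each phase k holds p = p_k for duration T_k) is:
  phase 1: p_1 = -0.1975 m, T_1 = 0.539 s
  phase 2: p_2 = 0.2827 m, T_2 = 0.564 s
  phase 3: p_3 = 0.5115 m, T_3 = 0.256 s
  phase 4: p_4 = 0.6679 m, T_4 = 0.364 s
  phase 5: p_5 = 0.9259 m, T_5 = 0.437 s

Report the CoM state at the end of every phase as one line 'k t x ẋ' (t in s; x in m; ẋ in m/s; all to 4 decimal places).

1 0.5390 0.1023 0.7697
2 1.1030 0.4398 0.7188
3 1.3590 0.6200 0.7620
4 1.7230 0.9263 1.0970
5 2.1600 1.5677 2.2761

phase 1: p=-0.1975, T=0.539, ωT=1.674835, cosh=2.762626, sinh=2.575287; start (x,ẋ)=(-0.007100, -0.272900) → end (x,ẋ)=(0.102328, 0.769696)
phase 2: p=0.2827, T=0.564, ωT=1.752517, cosh=2.971222, sinh=2.797885; start (x,ẋ)=(0.102328, 0.769696) → end (x,ẋ)=(0.439828, 0.718810)
phase 3: p=0.5115, T=0.256, ωT=0.795469, cosh=1.333424, sinh=0.882055; start (x,ẋ)=(0.439828, 0.718810) → end (x,ẋ)=(0.619976, 0.762039)
phase 4: p=0.6679, T=0.364, ωT=1.131057, cosh=1.710811, sinh=1.388120; start (x,ẋ)=(0.619976, 0.762039) → end (x,ẋ)=(0.926335, 1.096993)
phase 5: p=0.9259, T=0.437, ωT=1.357890, cosh=2.072592, sinh=1.815389; start (x,ẋ)=(0.926335, 1.096993) → end (x,ẋ)=(1.567702, 2.276073)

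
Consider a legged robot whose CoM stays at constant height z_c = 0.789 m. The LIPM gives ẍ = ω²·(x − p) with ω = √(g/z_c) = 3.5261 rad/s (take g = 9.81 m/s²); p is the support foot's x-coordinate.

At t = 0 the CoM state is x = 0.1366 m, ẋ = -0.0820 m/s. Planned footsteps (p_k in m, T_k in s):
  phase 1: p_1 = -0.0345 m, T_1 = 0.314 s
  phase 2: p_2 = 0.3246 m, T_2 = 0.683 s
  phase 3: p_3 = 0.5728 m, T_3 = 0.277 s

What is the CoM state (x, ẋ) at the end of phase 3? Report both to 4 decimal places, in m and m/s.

phase 1: p=-0.0345, T=0.314, ωT=1.107195, cosh=1.678172, sinh=1.347688; start (x,ẋ)=(0.136600, -0.082000) → end (x,ẋ)=(0.221295, 0.675471)
phase 2: p=0.3246, T=0.683, ωT=2.408326, cosh=5.602654, sinh=5.512688; start (x,ẋ)=(0.221295, 0.675471) → end (x,ẋ)=(0.801844, 1.776350)
phase 3: p=0.5728, T=0.277, ωT=0.976730, cosh=1.516149, sinh=1.139608; start (x,ẋ)=(0.801844, 1.776350) → end (x,ẋ)=(1.494167, 3.613595)

x = 1.4942, ẋ = 3.6136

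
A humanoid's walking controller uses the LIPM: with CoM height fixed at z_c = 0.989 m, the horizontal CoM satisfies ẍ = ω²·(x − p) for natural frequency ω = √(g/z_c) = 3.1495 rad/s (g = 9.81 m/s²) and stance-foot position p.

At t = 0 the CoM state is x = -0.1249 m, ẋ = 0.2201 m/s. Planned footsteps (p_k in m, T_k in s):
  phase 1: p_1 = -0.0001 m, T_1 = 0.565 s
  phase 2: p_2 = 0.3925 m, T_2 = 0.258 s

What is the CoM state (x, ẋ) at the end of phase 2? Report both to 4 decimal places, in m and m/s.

x = -0.5110, ẋ = -2.2512

phase 1: p=-0.0001, T=0.565, ωT=1.779467, cosh=3.047714, sinh=2.878986; start (x,ẋ)=(-0.124900, 0.220100) → end (x,ẋ)=(-0.179259, -0.460805)
phase 2: p=0.3925, T=0.258, ωT=0.812571, cosh=1.348705, sinh=0.904989; start (x,ẋ)=(-0.179259, -0.460805) → end (x,ẋ)=(-0.511044, -2.251156)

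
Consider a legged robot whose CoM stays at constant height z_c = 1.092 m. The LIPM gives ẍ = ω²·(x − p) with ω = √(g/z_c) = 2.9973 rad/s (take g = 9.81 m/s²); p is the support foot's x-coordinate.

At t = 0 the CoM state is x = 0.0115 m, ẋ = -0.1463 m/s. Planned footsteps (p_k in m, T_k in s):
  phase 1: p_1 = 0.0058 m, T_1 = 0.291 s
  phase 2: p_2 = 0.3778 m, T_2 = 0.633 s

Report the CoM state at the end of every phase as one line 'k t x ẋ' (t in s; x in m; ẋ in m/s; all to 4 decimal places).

phase 1: p=0.0058, T=0.291, ωT=0.872214, cosh=1.405113, sinh=0.987089; start (x,ẋ)=(0.011500, -0.146300) → end (x,ẋ)=(-0.034371, -0.188704)
phase 2: p=0.3778, T=0.633, ωT=1.897291, cosh=3.408890, sinh=3.258916; start (x,ẋ)=(-0.034371, -0.188704) → end (x,ẋ)=(-1.232421, -4.669339)

1 0.2910 -0.0344 -0.1887
2 0.9240 -1.2324 -4.6693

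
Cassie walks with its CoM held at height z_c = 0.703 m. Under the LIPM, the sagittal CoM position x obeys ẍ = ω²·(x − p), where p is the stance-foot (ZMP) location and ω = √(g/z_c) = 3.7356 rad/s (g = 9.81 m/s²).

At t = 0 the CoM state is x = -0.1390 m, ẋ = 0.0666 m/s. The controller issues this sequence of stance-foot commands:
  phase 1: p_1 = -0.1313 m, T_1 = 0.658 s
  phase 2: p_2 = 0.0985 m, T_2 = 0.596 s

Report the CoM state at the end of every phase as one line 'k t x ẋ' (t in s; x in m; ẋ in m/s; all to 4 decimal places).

1 0.6580 -0.0732 0.2251
2 1.2540 -0.4305 -1.8828

phase 1: p=-0.1313, T=0.658, ωT=2.458025, cosh=5.883659, sinh=5.798056; start (x,ẋ)=(-0.139000, 0.066600) → end (x,ẋ)=(-0.073234, 0.225076)
phase 2: p=0.0985, T=0.596, ωT=2.226418, cosh=4.687262, sinh=4.579348; start (x,ẋ)=(-0.073234, 0.225076) → end (x,ẋ)=(-0.430548, -1.882794)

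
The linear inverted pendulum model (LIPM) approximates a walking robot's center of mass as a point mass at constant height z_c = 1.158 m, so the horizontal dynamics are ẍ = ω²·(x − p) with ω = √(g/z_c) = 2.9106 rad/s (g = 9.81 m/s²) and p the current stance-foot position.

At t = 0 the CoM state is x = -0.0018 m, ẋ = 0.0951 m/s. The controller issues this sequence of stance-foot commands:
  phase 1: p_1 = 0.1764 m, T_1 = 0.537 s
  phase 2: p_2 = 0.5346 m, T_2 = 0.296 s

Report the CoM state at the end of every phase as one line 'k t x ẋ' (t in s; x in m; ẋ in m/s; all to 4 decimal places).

phase 1: p=0.1764, T=0.537, ωT=1.562992, cosh=2.491295, sinh=2.281787; start (x,ẋ)=(-0.001800, 0.095100) → end (x,ẋ)=(-0.192994, -0.946570)
phase 2: p=0.5346, T=0.296, ωT=0.861538, cosh=1.394655, sinh=0.972143; start (x,ẋ)=(-0.192994, -0.946570) → end (x,ẋ)=(-0.796298, -3.378879)

1 0.5370 -0.1930 -0.9466
2 0.8330 -0.7963 -3.3789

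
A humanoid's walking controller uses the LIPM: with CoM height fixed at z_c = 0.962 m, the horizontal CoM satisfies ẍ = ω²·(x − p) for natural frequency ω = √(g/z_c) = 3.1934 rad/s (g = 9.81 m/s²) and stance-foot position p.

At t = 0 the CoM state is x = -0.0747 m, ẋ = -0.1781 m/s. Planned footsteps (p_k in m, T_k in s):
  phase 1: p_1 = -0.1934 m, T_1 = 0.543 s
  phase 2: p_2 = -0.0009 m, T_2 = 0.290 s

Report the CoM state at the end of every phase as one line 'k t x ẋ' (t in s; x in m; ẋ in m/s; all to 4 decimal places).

1 0.5430 0.0002 0.5199
2 0.8330 0.1740 0.7629

phase 1: p=-0.1934, T=0.543, ωT=1.734016, cosh=2.919964, sinh=2.743390; start (x,ẋ)=(-0.074700, -0.178100) → end (x,ẋ)=(0.000197, 0.519854)
phase 2: p=-0.0009, T=0.290, ωT=0.926086, cosh=1.460355, sinh=1.064254; start (x,ẋ)=(0.000197, 0.519854) → end (x,ẋ)=(0.173953, 0.762901)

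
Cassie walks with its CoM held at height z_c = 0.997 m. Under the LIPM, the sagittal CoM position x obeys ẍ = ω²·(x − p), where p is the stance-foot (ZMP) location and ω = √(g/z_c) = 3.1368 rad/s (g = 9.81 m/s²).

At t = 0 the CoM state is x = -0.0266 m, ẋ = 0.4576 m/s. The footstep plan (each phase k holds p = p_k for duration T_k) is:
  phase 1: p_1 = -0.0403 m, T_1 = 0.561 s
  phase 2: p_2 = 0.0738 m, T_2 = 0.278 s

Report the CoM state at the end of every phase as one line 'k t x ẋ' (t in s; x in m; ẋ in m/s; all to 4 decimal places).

phase 1: p=-0.0403, T=0.561, ωT=1.759745, cosh=2.991522, sinh=2.819433; start (x,ẋ)=(-0.026600, 0.457600) → end (x,ẋ)=(0.411986, 1.490083)
phase 2: p=0.0738, T=0.278, ωT=0.872030, cosh=1.404932, sinh=0.986830; start (x,ẋ)=(0.411986, 1.490083) → end (x,ẋ)=(1.017705, 3.140316)

1 0.5610 0.4120 1.4901
2 0.8390 1.0177 3.1403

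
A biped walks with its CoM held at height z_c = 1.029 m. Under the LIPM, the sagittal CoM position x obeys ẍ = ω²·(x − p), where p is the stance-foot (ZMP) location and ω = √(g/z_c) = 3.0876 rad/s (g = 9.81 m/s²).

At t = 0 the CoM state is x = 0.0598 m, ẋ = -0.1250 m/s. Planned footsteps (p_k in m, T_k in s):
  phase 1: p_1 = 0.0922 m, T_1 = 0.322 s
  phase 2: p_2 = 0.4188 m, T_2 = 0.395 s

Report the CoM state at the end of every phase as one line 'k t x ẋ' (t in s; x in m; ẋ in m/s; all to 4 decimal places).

1 0.3220 -0.0048 -0.3087
2 0.7170 -0.5154 -2.5892

phase 1: p=0.0922, T=0.322, ωT=0.994207, cosh=1.536299, sinh=1.166282; start (x,ẋ)=(0.059800, -0.125000) → end (x,ẋ)=(-0.004792, -0.308710)
phase 2: p=0.4188, T=0.395, ωT=1.219602, cosh=1.840594, sinh=1.545246; start (x,ẋ)=(-0.004792, -0.308710) → end (x,ẋ)=(-0.515361, -2.589213)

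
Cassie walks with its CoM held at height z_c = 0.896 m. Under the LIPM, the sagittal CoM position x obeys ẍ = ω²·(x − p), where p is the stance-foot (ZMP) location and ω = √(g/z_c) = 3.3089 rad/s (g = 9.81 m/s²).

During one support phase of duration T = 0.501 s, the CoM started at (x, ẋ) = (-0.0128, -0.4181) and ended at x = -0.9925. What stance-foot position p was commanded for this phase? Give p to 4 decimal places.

ωT = 3.3089·0.501 = 1.657759; cosh(ωT) = 2.719051, sinh(ωT) = 2.528486
x(T) = p + (x₀−p)·cosh(ωT) + (ẋ₀/ω)·sinh(ωT) ⇒ p·(1 − cosh) = x(T) − x₀·cosh − (ẋ₀/ω)·sinh
numerator   = -0.9925 − (-0.0128)·2.719051 − (-0.4181/3.3089)·2.528486 = -0.638206
denominator = 1 − 2.719051 = -1.719051
p = -0.638206 / -1.719051 = 0.3713

p = 0.3713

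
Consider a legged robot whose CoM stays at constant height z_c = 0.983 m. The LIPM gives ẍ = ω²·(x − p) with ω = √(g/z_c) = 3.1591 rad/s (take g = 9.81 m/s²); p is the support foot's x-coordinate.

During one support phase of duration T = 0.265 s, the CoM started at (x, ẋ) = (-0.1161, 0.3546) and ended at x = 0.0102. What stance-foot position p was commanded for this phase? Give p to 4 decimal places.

ωT = 3.1591·0.265 = 0.837162; cosh(ωT) = 1.371369, sinh(ωT) = 0.938432
x(T) = p + (x₀−p)·cosh(ωT) + (ẋ₀/ω)·sinh(ωT) ⇒ p·(1 − cosh) = x(T) − x₀·cosh − (ẋ₀/ω)·sinh
numerator   = 0.0102 − (-0.1161)·1.371369 − (0.3546/3.1591)·0.938432 = 0.064080
denominator = 1 − 1.371369 = -0.371369
p = 0.064080 / -0.371369 = -0.1725

p = -0.1725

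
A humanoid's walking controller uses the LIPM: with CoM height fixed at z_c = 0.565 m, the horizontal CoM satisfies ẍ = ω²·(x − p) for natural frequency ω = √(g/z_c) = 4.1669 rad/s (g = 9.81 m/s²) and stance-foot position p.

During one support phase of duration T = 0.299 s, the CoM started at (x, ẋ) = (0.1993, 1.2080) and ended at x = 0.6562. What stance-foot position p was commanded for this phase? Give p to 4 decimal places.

ωT = 4.1669·0.299 = 1.245903; cosh(ωT) = 1.881877, sinh(ωT) = 1.594196
x(T) = p + (x₀−p)·cosh(ωT) + (ẋ₀/ω)·sinh(ωT) ⇒ p·(1 − cosh) = x(T) − x₀·cosh − (ẋ₀/ω)·sinh
numerator   = 0.6562 − (0.1993)·1.881877 − (1.2080/4.1669)·1.594196 = -0.181021
denominator = 1 − 1.881877 = -0.881877
p = -0.181021 / -0.881877 = 0.2053

p = 0.2053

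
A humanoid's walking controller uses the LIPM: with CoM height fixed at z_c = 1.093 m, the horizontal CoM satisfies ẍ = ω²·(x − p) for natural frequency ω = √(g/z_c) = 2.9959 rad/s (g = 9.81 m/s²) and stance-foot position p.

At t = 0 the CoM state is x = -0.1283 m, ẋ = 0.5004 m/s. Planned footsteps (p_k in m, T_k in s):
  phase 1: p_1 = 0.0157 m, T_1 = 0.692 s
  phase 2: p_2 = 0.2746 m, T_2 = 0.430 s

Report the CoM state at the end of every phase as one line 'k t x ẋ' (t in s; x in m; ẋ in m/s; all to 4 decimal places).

1 0.6920 0.0877 0.3328
2 1.1220 0.0960 -0.2888

phase 1: p=0.0157, T=0.692, ωT=2.073163, cosh=4.037857, sinh=3.912070; start (x,ẋ)=(-0.128300, 0.500400) → end (x,ẋ)=(0.087675, 0.332839)
phase 2: p=0.2746, T=0.430, ωT=1.288237, cosh=1.951072, sinh=1.675316; start (x,ẋ)=(0.087675, 0.332839) → end (x,ẋ)=(0.096020, -0.288799)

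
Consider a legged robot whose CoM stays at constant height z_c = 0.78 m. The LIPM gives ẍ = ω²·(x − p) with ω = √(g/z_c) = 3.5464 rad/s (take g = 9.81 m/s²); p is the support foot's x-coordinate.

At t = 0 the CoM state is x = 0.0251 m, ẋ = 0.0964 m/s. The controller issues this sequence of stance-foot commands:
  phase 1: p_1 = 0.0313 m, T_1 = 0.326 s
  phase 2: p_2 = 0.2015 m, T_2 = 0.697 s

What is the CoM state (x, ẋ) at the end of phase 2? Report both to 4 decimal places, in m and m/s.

phase 1: p=0.0313, T=0.326, ωT=1.156126, cosh=1.746152, sinh=1.431449; start (x,ẋ)=(0.025100, 0.096400) → end (x,ẋ)=(0.059384, 0.136855)
phase 2: p=0.2015, T=0.697, ωT=2.471841, cosh=5.964329, sinh=5.879900; start (x,ẋ)=(0.059384, 0.136855) → end (x,ẋ)=(-0.419221, -2.147219)

x = -0.4192, ẋ = -2.1472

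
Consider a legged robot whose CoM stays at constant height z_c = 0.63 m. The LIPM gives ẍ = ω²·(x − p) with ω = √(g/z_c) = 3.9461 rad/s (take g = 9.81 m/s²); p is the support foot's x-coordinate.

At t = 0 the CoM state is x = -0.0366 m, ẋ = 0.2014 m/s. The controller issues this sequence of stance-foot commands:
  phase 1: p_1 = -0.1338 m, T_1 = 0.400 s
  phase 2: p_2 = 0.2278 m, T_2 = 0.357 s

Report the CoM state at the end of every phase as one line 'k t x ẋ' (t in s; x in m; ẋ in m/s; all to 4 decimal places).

1 0.4000 0.2302 1.3990
2 0.7570 0.9149 3.0511

phase 1: p=-0.1338, T=0.400, ωT=1.578440, cosh=2.526842, sinh=2.320546; start (x,ẋ)=(-0.036600, 0.201400) → end (x,ẋ)=(0.230244, 1.398977)
phase 2: p=0.2278, T=0.357, ωT=1.408758, cosh=2.167658, sinh=1.923212; start (x,ẋ)=(0.230244, 1.398977) → end (x,ẋ)=(0.914918, 3.051055)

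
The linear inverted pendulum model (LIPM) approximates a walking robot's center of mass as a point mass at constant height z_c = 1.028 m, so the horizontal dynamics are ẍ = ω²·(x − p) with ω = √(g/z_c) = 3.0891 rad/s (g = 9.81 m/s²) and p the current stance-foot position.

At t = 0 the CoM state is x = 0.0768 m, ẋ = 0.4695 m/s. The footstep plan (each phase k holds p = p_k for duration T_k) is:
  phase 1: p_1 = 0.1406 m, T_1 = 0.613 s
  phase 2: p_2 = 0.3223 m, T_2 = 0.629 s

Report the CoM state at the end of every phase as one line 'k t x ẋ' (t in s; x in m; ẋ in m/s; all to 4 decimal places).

1 0.6130 0.4173 0.9550
2 1.2420 1.7174 4.4045

phase 1: p=0.1406, T=0.613, ωT=1.893618, cosh=3.396945, sinh=3.246418; start (x,ẋ)=(0.076800, 0.469500) → end (x,ẋ)=(0.417285, 0.955046)
phase 2: p=0.3223, T=0.629, ωT=1.943044, cosh=3.561616, sinh=3.418349; start (x,ẋ)=(0.417285, 0.955046) → end (x,ẋ)=(1.717440, 4.404516)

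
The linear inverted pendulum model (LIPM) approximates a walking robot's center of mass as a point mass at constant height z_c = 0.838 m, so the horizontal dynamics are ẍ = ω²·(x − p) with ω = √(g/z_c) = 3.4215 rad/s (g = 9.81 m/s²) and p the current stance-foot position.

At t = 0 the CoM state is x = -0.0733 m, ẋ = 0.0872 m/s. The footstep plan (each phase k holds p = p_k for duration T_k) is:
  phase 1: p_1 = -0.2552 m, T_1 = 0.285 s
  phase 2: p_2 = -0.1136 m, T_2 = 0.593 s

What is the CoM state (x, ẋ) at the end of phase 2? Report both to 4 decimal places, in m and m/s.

x = 1.4337, ẋ = 5.3312

phase 1: p=-0.2552, T=0.285, ωT=0.975127, cosh=1.514325, sinh=1.137180; start (x,ẋ)=(-0.073300, 0.087200) → end (x,ẋ)=(0.049238, 0.839797)
phase 2: p=-0.1136, T=0.593, ωT=2.028949, cosh=3.868783, sinh=3.737309; start (x,ẋ)=(0.049238, 0.839797) → end (x,ẋ)=(1.433695, 5.331232)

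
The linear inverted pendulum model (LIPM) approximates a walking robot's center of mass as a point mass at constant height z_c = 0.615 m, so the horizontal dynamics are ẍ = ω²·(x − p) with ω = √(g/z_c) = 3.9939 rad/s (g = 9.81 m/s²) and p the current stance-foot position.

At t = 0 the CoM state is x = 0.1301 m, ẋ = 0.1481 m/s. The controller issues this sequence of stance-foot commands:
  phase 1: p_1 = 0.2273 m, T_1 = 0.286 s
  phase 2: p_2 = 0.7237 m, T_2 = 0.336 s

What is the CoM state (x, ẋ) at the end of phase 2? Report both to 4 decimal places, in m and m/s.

phase 1: p=0.2273, T=0.286, ωT=1.142255, cosh=1.726463, sinh=1.407365; start (x,ẋ)=(0.130100, 0.148100) → end (x,ẋ)=(0.111675, -0.290660)
phase 2: p=0.7237, T=0.336, ωT=1.341950, cosh=2.043917, sinh=1.782582; start (x,ẋ)=(0.111675, -0.290660) → end (x,ẋ)=(-0.656958, -4.951368)

x = -0.6570, ẋ = -4.9514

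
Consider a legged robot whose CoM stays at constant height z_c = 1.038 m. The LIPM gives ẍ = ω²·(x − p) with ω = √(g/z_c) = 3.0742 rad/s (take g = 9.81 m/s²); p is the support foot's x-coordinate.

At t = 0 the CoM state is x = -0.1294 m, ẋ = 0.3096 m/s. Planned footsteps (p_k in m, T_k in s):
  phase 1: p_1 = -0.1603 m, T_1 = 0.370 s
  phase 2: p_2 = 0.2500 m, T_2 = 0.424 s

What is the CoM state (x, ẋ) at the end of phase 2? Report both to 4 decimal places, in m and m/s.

x = 0.1915, ẋ = 0.1816

phase 1: p=-0.1603, T=0.370, ωT=1.137454, cosh=1.719726, sinh=1.399092; start (x,ẋ)=(-0.129400, 0.309600) → end (x,ẋ)=(0.033741, 0.665331)
phase 2: p=0.2500, T=0.424, ωT=1.303461, cosh=1.976804, sinh=1.705214; start (x,ẋ)=(0.033741, 0.665331) → end (x,ẋ)=(0.191547, 0.181562)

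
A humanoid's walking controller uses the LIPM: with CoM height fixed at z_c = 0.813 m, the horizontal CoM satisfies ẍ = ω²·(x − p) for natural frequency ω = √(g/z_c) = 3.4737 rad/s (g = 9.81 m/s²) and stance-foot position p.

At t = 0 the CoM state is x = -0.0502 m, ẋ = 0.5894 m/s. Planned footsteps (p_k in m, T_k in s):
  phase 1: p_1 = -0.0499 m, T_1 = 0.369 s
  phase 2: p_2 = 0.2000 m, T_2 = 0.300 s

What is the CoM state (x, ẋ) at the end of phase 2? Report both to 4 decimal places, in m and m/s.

x = 0.6585, ẋ = 1.9566

phase 1: p=-0.0499, T=0.369, ωT=1.281795, cosh=1.940321, sinh=1.662782; start (x,ẋ)=(-0.050200, 0.589400) → end (x,ẋ)=(0.231650, 1.141892)
phase 2: p=0.2000, T=0.300, ωT=1.042110, cosh=1.593951, sinh=1.241242; start (x,ẋ)=(0.231650, 1.141892) → end (x,ẋ)=(0.658476, 1.956588)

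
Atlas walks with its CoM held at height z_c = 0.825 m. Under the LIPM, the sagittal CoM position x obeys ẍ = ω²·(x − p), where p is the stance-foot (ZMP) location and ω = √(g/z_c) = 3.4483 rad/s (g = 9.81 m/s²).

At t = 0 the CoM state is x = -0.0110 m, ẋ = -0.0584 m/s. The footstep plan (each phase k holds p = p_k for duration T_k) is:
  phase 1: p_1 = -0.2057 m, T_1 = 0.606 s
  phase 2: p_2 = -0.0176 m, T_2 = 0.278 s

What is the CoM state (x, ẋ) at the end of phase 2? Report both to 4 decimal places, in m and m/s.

phase 1: p=-0.2057, T=0.606, ωT=2.089670, cosh=4.102987, sinh=3.979259; start (x,ẋ)=(-0.011000, -0.058400) → end (x,ẋ)=(0.525759, 2.431996)
phase 2: p=-0.0176, T=0.278, ωT=0.958627, cosh=1.495766, sinh=1.112348; start (x,ẋ)=(0.525759, 2.431996) → end (x,ẋ)=(1.579649, 5.721867)

x = 1.5796, ẋ = 5.7219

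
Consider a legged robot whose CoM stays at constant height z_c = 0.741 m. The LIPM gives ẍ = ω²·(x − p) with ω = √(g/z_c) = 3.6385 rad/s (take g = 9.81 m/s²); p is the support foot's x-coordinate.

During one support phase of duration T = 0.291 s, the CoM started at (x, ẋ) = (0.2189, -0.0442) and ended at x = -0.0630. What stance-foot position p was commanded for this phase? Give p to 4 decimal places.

ωT = 3.6385·0.291 = 1.058804; cosh(ωT) = 1.614895, sinh(ωT) = 1.268024
x(T) = p + (x₀−p)·cosh(ωT) + (ẋ₀/ω)·sinh(ωT) ⇒ p·(1 − cosh) = x(T) − x₀·cosh − (ẋ₀/ω)·sinh
numerator   = -0.0630 − (0.2189)·1.614895 − (-0.0442/3.6385)·1.268024 = -0.401097
denominator = 1 − 1.614895 = -0.614895
p = -0.401097 / -0.614895 = 0.6523

p = 0.6523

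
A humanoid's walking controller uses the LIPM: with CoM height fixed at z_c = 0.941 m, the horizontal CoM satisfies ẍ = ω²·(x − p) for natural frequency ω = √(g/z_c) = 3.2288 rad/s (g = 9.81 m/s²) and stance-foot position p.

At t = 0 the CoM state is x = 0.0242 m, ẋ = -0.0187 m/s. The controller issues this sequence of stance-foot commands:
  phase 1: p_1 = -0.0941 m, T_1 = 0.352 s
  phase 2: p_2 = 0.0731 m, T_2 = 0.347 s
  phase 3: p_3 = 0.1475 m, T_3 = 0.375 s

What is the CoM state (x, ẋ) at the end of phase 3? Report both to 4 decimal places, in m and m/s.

phase 1: p=-0.0941, T=0.352, ωT=1.136538, cosh=1.718445, sinh=1.397516; start (x,ẋ)=(0.024200, -0.018700) → end (x,ẋ)=(0.101098, 0.501670)
phase 2: p=0.0731, T=0.347, ωT=1.120394, cosh=1.696106, sinh=1.369955; start (x,ẋ)=(0.101098, 0.501670) → end (x,ẋ)=(0.333443, 0.974730)
phase 3: p=0.1475, T=0.375, ωT=1.210800, cosh=1.827064, sinh=1.529105; start (x,ẋ)=(0.333443, 0.974730) → end (x,ẋ)=(0.948845, 2.698925)

x = 0.9488, ẋ = 2.6989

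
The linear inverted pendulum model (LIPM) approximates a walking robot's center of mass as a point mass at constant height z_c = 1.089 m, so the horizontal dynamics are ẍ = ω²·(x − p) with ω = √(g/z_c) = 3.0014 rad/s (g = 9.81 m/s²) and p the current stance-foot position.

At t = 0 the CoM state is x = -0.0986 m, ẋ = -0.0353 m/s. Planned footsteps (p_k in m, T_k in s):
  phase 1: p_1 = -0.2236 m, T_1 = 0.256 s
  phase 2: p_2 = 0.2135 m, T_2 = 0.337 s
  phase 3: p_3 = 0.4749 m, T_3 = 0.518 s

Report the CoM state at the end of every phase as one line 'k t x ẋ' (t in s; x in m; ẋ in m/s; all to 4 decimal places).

1 0.2560 -0.0698 0.2712
2 0.5930 -0.1197 -0.5922
3 1.1110 -1.4414 -5.4997

phase 1: p=-0.2236, T=0.256, ωT=0.768358, cosh=1.309999, sinh=0.846225; start (x,ẋ)=(-0.098600, -0.035300) → end (x,ẋ)=(-0.069803, 0.271239)
phase 2: p=0.2135, T=0.337, ωT=1.011472, cosh=1.556664, sinh=1.192981; start (x,ẋ)=(-0.069803, 0.271239) → end (x,ẋ)=(-0.119696, -0.592169)
phase 3: p=0.4749, T=0.518, ωT=1.554725, cosh=2.472516, sinh=2.261269; start (x,ẋ)=(-0.119696, -0.592169) → end (x,ẋ)=(-1.441392, -5.499656)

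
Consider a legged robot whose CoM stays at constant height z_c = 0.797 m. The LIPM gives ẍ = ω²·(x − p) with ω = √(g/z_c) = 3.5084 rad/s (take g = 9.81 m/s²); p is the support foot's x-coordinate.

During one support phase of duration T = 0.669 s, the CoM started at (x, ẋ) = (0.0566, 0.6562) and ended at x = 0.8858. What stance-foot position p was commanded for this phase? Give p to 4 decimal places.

ωT = 3.5084·0.669 = 2.347120; cosh(ωT) = 5.275527, sinh(ωT) = 5.179883
x(T) = p + (x₀−p)·cosh(ωT) + (ẋ₀/ω)·sinh(ωT) ⇒ p·(1 − cosh) = x(T) − x₀·cosh − (ẋ₀/ω)·sinh
numerator   = 0.8858 − (0.0566)·5.275527 − (0.6562/3.5084)·5.179883 = -0.381624
denominator = 1 − 5.275527 = -4.275527
p = -0.381624 / -4.275527 = 0.0893

p = 0.0893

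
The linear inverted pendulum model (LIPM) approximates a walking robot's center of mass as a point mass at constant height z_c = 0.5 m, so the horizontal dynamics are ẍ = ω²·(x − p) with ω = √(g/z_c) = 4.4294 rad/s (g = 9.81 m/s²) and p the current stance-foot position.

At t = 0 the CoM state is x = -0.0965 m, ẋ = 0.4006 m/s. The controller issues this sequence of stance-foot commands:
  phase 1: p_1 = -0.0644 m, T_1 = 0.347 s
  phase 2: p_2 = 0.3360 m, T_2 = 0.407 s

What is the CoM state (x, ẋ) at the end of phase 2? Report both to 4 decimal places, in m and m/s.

x = -0.0907, ẋ = -1.5784

phase 1: p=-0.0644, T=0.347, ωT=1.537002, cosh=2.432825, sinh=2.217801; start (x,ẋ)=(-0.096500, 0.400600) → end (x,ẋ)=(0.058087, 0.659255)
phase 2: p=0.3360, T=0.407, ωT=1.802766, cosh=3.115623, sinh=2.950780; start (x,ẋ)=(0.058087, 0.659255) → end (x,ẋ)=(-0.090690, -1.578390)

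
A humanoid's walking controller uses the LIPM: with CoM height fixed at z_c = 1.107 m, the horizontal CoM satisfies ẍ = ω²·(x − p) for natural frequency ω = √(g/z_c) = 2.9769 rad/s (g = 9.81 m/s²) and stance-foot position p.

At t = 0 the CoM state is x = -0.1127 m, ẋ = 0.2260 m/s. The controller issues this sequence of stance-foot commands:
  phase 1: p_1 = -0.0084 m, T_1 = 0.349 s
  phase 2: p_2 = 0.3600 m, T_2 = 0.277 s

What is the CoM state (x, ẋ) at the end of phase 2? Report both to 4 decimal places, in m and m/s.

phase 1: p=-0.0084, T=0.349, ωT=1.038938, cosh=1.590022, sinh=1.236192; start (x,ẋ)=(-0.112700, 0.226000) → end (x,ẋ)=(-0.080390, -0.024481)
phase 2: p=0.3600, T=0.277, ωT=0.824601, cosh=1.359690, sinh=0.921281; start (x,ẋ)=(-0.080390, -0.024481) → end (x,ẋ)=(-0.246371, -1.241083)

x = -0.2464, ẋ = -1.2411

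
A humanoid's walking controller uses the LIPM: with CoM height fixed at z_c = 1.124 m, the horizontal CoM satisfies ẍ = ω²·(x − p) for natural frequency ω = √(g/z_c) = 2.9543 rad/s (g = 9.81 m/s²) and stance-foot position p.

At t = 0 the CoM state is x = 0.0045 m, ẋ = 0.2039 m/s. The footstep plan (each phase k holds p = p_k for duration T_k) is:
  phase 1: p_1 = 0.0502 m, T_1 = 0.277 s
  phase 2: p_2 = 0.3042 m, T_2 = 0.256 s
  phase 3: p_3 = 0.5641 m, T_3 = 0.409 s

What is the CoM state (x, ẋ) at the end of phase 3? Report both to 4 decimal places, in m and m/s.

phase 1: p=0.0502, T=0.277, ωT=0.818341, cosh=1.353950, sinh=0.912787; start (x,ẋ)=(0.004500, 0.203900) → end (x,ẋ)=(0.051323, 0.152834)
phase 2: p=0.3042, T=0.256, ωT=0.756301, cosh=1.299890, sinh=0.830491; start (x,ẋ)=(0.051323, 0.152834) → end (x,ẋ)=(0.018451, -0.421771)
phase 3: p=0.5641, T=0.409, ωT=1.208309, cosh=1.823260, sinh=1.524558; start (x,ẋ)=(0.018451, -0.421771) → end (x,ẋ)=(-0.648413, -3.226600)

x = -0.6484, ẋ = -3.2266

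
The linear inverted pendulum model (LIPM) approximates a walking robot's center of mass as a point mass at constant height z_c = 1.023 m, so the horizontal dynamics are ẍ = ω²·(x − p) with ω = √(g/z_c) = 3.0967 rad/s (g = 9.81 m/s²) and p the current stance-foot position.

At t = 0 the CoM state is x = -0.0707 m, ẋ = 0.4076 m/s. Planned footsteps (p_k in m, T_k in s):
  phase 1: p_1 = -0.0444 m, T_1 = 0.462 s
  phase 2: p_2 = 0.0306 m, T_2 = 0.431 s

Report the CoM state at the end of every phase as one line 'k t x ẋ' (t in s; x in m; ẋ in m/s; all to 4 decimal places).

1 0.4620 0.1569 0.7404
2 0.8930 0.7098 2.1953

phase 1: p=-0.0444, T=0.462, ωT=1.430675, cosh=2.210335, sinh=1.971188; start (x,ẋ)=(-0.070700, 0.407600) → end (x,ẋ)=(0.156924, 0.740393)
phase 2: p=0.0306, T=0.431, ωT=1.334678, cosh=2.031007, sinh=1.767764; start (x,ẋ)=(0.156924, 0.740393) → end (x,ẋ)=(0.709821, 2.195269)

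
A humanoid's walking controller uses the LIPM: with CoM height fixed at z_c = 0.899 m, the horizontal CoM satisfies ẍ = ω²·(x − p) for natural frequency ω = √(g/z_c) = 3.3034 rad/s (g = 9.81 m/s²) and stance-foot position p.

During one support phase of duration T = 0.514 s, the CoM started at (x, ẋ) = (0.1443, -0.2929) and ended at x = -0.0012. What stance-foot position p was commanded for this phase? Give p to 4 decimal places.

ωT = 3.3034·0.514 = 1.697948; cosh(ωT) = 2.822892, sinh(ωT) = 2.639833
x(T) = p + (x₀−p)·cosh(ωT) + (ẋ₀/ω)·sinh(ωT) ⇒ p·(1 − cosh) = x(T) − x₀·cosh − (ẋ₀/ω)·sinh
numerator   = -0.0012 − (0.1443)·2.822892 − (-0.2929/3.3034)·2.639833 = -0.174479
denominator = 1 − 2.822892 = -1.822892
p = -0.174479 / -1.822892 = 0.0957

p = 0.0957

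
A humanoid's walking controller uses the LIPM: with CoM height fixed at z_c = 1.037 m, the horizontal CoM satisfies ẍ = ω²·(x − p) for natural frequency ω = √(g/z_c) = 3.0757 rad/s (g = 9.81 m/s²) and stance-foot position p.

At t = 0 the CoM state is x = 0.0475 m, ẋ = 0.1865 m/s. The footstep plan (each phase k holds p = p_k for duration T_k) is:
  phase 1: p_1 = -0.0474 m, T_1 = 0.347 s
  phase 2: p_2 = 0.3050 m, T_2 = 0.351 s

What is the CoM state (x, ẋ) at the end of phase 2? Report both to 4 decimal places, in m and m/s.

phase 1: p=-0.0474, T=0.347, ωT=1.067268, cosh=1.625686, sinh=1.281739; start (x,ẋ)=(0.047500, 0.186500) → end (x,ẋ)=(0.184598, 0.677310)
phase 2: p=0.3050, T=0.351, ωT=1.079571, cosh=1.641579, sinh=1.301837; start (x,ẋ)=(0.184598, 0.677310) → end (x,ẋ)=(0.394032, 0.629760)

x = 0.3940, ẋ = 0.6298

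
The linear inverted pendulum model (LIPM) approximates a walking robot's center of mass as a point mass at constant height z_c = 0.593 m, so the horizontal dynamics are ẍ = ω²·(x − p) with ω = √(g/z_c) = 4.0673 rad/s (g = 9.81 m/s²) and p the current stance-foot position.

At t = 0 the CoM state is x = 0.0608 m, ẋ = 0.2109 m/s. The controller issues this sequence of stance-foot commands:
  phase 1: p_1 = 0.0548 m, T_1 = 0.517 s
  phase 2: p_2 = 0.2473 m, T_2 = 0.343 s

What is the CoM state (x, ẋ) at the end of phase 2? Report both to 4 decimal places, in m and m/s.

x = 0.7902, ẋ = 2.4079

phase 1: p=0.0548, T=0.517, ωT=2.102794, cosh=4.155567, sinh=4.033452; start (x,ẋ)=(0.060800, 0.210900) → end (x,ẋ)=(0.288878, 0.974841)
phase 2: p=0.2473, T=0.343, ωT=1.395084, cosh=2.141563, sinh=1.893750; start (x,ẋ)=(0.288878, 0.974841) → end (x,ẋ)=(0.790232, 2.407937)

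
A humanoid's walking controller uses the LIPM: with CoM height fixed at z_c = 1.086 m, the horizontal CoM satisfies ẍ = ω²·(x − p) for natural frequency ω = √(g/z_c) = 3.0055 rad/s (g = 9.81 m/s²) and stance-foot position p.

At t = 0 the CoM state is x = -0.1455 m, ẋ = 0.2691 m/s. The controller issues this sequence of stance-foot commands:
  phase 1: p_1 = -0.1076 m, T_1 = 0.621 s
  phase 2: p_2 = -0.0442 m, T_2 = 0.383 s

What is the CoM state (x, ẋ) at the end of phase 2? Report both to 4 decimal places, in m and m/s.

x = 0.3702, ẋ = 1.3244

phase 1: p=-0.1076, T=0.621, ωT=1.866416, cosh=3.309879, sinh=3.155202; start (x,ẋ)=(-0.145500, 0.269100) → end (x,ẋ)=(0.049459, 0.531284)
phase 2: p=-0.0442, T=0.383, ωT=1.151107, cosh=1.738988, sinh=1.422701; start (x,ẋ)=(0.049459, 0.531284) → end (x,ẋ)=(0.370164, 1.324377)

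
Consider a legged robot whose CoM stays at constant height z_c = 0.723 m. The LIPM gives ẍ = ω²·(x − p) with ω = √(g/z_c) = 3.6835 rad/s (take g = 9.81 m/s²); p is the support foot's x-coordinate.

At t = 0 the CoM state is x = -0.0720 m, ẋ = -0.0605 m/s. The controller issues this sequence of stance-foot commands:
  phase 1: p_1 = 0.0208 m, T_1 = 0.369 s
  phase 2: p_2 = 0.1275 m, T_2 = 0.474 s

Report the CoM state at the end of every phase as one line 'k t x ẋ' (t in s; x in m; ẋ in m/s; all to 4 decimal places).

phase 1: p=0.0208, T=0.369, ωT=1.359212, cosh=2.074993, sinh=1.818130; start (x,ẋ)=(-0.072000, -0.060500) → end (x,ẋ)=(-0.201621, -0.747026)
phase 2: p=0.1275, T=0.474, ωT=1.745979, cosh=2.952992, sinh=2.778518; start (x,ẋ)=(-0.201621, -0.747026) → end (x,ẋ)=(-1.407886, -5.574411)

1 0.3690 -0.2016 -0.7470
2 0.8430 -1.4079 -5.5744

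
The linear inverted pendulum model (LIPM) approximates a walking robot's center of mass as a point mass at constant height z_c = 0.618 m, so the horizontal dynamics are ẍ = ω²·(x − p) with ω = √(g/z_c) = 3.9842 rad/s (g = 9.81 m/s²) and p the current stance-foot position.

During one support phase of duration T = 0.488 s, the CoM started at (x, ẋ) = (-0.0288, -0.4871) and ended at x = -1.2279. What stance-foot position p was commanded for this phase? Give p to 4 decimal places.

p = 0.2754

ωT = 3.9842·0.488 = 1.944290; cosh(ωT) = 3.565877, sinh(ωT) = 3.422788
x(T) = p + (x₀−p)·cosh(ωT) + (ẋ₀/ω)·sinh(ωT) ⇒ p·(1 − cosh) = x(T) − x₀·cosh − (ẋ₀/ω)·sinh
numerator   = -1.2279 − (-0.0288)·3.565877 − (-0.4871/3.9842)·3.422788 = -0.706740
denominator = 1 − 3.565877 = -2.565877
p = -0.706740 / -2.565877 = 0.2754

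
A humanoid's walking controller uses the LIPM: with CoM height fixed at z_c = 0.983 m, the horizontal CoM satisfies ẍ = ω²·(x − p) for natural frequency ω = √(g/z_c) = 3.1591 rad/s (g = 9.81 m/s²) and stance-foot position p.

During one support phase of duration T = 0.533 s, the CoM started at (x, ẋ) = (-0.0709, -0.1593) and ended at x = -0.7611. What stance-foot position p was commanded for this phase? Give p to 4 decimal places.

ωT = 3.1591·0.533 = 1.683800; cosh(ωT) = 2.785826, sinh(ωT) = 2.600159
x(T) = p + (x₀−p)·cosh(ωT) + (ẋ₀/ω)·sinh(ωT) ⇒ p·(1 − cosh) = x(T) − x₀·cosh − (ẋ₀/ω)·sinh
numerator   = -0.7611 − (-0.0709)·2.785826 − (-0.1593/3.1591)·2.600159 = -0.432470
denominator = 1 − 2.785826 = -1.785826
p = -0.432470 / -1.785826 = 0.2422

p = 0.2422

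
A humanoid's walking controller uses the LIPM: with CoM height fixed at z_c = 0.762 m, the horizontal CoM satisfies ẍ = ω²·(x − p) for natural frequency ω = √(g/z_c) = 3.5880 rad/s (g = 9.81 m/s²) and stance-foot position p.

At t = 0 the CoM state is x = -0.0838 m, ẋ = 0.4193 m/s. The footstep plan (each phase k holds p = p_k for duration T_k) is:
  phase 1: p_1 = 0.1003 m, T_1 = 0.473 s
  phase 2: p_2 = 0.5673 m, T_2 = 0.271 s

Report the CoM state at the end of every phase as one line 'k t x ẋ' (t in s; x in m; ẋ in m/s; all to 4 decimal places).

phase 1: p=0.1003, T=0.473, ωT=1.697124, cosh=2.820718, sinh=2.637509; start (x,ẋ)=(-0.083800, 0.419300) → end (x,ẋ)=(-0.110770, -0.559481)
phase 2: p=0.5673, T=0.271, ωT=0.972348, cosh=1.511170, sinh=1.132976; start (x,ẋ)=(-0.110770, -0.559481) → end (x,ẋ)=(-0.634046, -3.601907)

1 0.4730 -0.1108 -0.5595
2 0.7440 -0.6340 -3.6019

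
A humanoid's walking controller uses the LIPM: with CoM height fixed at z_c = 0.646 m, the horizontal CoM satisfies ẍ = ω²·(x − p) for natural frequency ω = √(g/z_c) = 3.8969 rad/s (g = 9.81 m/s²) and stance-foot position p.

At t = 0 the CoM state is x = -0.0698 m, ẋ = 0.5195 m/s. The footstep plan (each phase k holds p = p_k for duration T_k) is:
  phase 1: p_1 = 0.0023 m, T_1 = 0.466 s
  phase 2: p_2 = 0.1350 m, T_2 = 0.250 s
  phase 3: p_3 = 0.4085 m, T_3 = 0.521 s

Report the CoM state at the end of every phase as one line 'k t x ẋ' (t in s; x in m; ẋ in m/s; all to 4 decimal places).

1 0.4660 0.1737 0.7982
2 0.7160 0.4263 1.3794
3 1.2370 1.8020 5.6023

phase 1: p=0.0023, T=0.466, ωT=1.815955, cosh=3.154814, sinh=2.992132; start (x,ẋ)=(-0.069800, 0.519500) → end (x,ẋ)=(0.173722, 0.798237)
phase 2: p=0.1350, T=0.250, ωT=0.974225, cosh=1.513299, sinh=1.135814; start (x,ẋ)=(0.173722, 0.798237) → end (x,ẋ)=(0.426257, 1.379362)
phase 3: p=0.4085, T=0.521, ωT=2.030285, cosh=3.873777, sinh=3.742479; start (x,ẋ)=(0.426257, 1.379362) → end (x,ẋ)=(1.801991, 5.602318)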